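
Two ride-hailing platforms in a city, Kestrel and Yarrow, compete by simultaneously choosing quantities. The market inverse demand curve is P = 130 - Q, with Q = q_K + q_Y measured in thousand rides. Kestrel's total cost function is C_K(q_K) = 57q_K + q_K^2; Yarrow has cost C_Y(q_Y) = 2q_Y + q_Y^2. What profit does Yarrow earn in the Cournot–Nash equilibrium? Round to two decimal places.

1713.08

Kestrel's profit: π_K = (130 - Q)q_K - (57q_K + q_K²). Setting ∂π_K/∂q_K = 0: 73 - 4q_K - (q_Y) = 0.
Yarrow's profit: π_Y = (130 - Q)q_Y - (2q_Y + q_Y²). Setting ∂π_Y/∂q_Y = 0: 128 - 4q_Y - (q_K) = 0.
Best responses: q_K = (73 - q_Y)/4, q_Y = (128 - q_K)/4.
Substituting one into the other gives q_K = 164/15 and q_Y = 439/15.
Price P = 130 - 201/5 = 449/5.
Yarrow's profit: (449/5)·(439/15) - 2·(439/15) - (439/15)² = 1713.0756.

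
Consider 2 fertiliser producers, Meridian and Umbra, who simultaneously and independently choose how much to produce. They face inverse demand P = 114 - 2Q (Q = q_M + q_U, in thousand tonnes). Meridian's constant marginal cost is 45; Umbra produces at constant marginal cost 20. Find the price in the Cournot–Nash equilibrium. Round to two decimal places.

59.67

Meridian's profit: π_M = (114 - 2Q)q_M - (45q_M). Setting ∂π_M/∂q_M = 0: 69 - 4q_M - 2(q_U) = 0.
Umbra's first-order condition: 94 - 4q_U - 2(q_M) = 0.
Best responses: q_M = (69 - 2q_U)/4, q_U = (94 - 2q_M)/4.
Substituting one into the other gives q_M = 22/3 and q_U = 119/6.
Total output Q = 163/6, so price P = 114 - 2·(163/6) = 179/3.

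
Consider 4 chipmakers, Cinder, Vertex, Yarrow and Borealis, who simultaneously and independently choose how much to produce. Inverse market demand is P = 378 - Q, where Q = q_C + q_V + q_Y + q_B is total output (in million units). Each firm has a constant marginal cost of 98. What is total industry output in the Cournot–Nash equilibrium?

A representative firm's profit is π_i = q_i(378 - Q) - 98q_i.
First-order condition (treating rivals' output as given): 280 - 2q_i - Σ_{j≠i} q_j = 0.
By symmetry each firm produces the same amount; substituting Σ_{j≠i} q_j = 3q_i yields q_i = 280/5 = 56.
Total output Q = 56 + 56 + 56 + 56 = 224.

224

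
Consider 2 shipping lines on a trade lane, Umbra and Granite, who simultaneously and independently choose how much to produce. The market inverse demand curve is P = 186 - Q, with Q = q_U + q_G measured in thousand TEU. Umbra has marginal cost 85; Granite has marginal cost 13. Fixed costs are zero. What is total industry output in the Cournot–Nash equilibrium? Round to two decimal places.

Umbra's profit: π_U = (186 - Q)q_U - (85q_U). Setting ∂π_U/∂q_U = 0: 101 - 2q_U - (q_G) = 0.
Granite's profit: π_G = (186 - Q)q_G - (13q_G). Setting ∂π_G/∂q_G = 0: 173 - 2q_G - (q_U) = 0.
Rearranging gives the reaction functions q_U = (101 - q_G)/2 and q_G = (173 - q_U)/2.
Substituting one into the other gives q_U = 29/3 and q_G = 245/3.
Total output Q = 29/3 + 245/3 = 274/3.

91.33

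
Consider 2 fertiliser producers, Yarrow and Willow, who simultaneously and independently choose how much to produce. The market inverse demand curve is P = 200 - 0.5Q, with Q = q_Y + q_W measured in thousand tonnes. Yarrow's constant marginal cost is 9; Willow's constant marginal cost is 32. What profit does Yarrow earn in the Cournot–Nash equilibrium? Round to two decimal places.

10176.89

Yarrow's profit: π_Y = (200 - 0.5Q)q_Y - (9q_Y). Setting ∂π_Y/∂q_Y = 0: 191 - q_Y - (1/2)(q_W) = 0.
Willow's profit: π_W = (200 - 0.5Q)q_W - (32q_W). Setting ∂π_W/∂q_W = 0: 168 - q_W - (1/2)(q_Y) = 0.
So q_Y = (191 - (1/2)q_W) and q_W = (168 - (1/2)q_Y).
Substituting one into the other gives q_Y = 428/3 and q_W = 290/3.
Price P = 200 - (1/2)·(718/3) = 241/3.
Yarrow's profit: (241/3 - 9)·(428/3) = 10176.8889.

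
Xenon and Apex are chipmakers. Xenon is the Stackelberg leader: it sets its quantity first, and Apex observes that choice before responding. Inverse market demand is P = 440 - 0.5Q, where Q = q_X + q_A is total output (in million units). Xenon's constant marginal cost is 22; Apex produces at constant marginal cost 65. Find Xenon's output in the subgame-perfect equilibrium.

461

Solve by backward induction. Given q_X, the follower Apex maximises π_A = (440 - (1/2)q_X - (1/2)q_A)q_A - 65q_A.
∂π_A/∂q_A = 375 - (1/2)q_X - q_A = 0 gives the reaction function q_A = (375 - (1/2)q_X).
Xenon substitutes q_A(q_X) into its own profit: π_X = q_X(440 - (1/2)q_X - (375 - (1/2)q_X)/2) - 22q_X = (505/2 - (1/4)q_X)q_X - 22q_X.
Leader FOC: 461/2 - (1/2)q_X = 0, so q_X = 461.
Then q_A = (375 - (1/2)·461) = 289/2.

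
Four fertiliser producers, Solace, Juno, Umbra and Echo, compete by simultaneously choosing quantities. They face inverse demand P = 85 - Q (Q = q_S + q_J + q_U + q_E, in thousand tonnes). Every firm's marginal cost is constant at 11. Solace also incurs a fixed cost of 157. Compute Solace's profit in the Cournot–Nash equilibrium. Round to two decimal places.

Each firm earns π_i = (85 - Q)q_i - 11q_i.
First-order condition (treating rivals' output as given): 74 - 2q_i - Σ_{j≠i} q_j = 0.
By symmetry each firm produces the same amount; substituting Σ_{j≠i} q_j = 3q_i yields q_i = 74/5.
Price P = 85 - 296/5 = 129/5.
Solace's profit: (129/5 - 11)·(74/5) - 157 = 1551/25.

62.04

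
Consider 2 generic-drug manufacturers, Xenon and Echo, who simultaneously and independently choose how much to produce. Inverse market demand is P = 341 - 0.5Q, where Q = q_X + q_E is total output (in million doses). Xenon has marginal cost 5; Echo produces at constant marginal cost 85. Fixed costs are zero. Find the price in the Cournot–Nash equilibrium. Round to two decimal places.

143.67

Xenon's profit: π_X = (341 - 0.5Q)q_X - (5q_X). Setting ∂π_X/∂q_X = 0: 336 - q_X - (1/2)(q_E) = 0.
Echo's first-order condition: 256 - q_E - (1/2)(q_X) = 0.
So q_X = (336 - (1/2)q_E) and q_E = (256 - (1/2)q_X).
Substituting one into the other gives q_X = 832/3 and q_E = 352/3.
Total output Q = 1184/3, so price P = 341 - (1/2)·(1184/3) = 431/3.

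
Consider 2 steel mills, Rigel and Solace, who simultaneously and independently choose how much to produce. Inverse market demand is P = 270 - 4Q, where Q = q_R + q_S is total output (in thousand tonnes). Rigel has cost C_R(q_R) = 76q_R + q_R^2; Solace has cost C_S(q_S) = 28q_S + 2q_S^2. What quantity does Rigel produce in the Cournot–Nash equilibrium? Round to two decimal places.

Rigel's profit: π_R = (270 - 4Q)q_R - (76q_R + q_R²). Setting ∂π_R/∂q_R = 0: 194 - 10q_R - 4(q_S) = 0.
Solace's profit: π_S = (270 - 4Q)q_S - (28q_S + 2q_S²). Setting ∂π_S/∂q_S = 0: 242 - 12q_S - 4(q_R) = 0.
So q_R = (194 - 4q_S)/10 and q_S = (242 - 4q_R)/12.
Substituting one into the other gives q_R = 170/13 and q_S = 411/26.

13.08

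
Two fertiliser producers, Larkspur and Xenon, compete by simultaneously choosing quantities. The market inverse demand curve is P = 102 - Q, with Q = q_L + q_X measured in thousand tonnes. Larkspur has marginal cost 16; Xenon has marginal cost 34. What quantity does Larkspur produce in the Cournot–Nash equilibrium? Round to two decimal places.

34.67

Larkspur's profit: π_L = (102 - Q)q_L - (16q_L). Setting ∂π_L/∂q_L = 0: 86 - 2q_L - (q_X) = 0.
Xenon's first-order condition: 68 - 2q_X - (q_L) = 0.
So q_L = (86 - q_X)/2 and q_X = (68 - q_L)/2.
Substituting one into the other gives q_L = 104/3 and q_X = 50/3.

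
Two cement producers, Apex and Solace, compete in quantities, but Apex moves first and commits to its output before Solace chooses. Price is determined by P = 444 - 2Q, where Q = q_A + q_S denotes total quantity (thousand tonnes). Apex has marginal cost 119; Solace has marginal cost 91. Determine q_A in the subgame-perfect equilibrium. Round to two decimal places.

74.25

The follower Solace best-responds to any q_A: π_S = (444 - 2Q)q_S - 91q_S.
Setting the follower's marginal profit to zero, 353 - 2q_A - 4q_S = 0, i.e. q_S = (353 - 2q_A)/4.
The leader anticipates this reaction. Substituting into P = 444 - 2Q gives P = 535/2 - q_A, so π_A = (535/2 - q_A)q_A - 119q_A.
Leader FOC: 297/2 - 2q_A = 0, so q_A = 297/4.
Then q_S = (353 - 2·(297/4))/4 = 409/8.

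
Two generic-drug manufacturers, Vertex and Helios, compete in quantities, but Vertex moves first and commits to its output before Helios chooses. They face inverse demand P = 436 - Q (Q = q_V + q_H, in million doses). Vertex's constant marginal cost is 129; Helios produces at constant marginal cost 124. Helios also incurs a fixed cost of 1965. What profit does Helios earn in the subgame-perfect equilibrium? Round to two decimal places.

The follower Helios best-responds to any q_V: π_H = (436 - Q)q_H - 124q_H.
Follower FOC: 312 - q_V - 2q_H = 0, so q_H(q_V) = (312 - q_V)/2.
Vertex substitutes q_H(q_V) into its own profit: π_V = q_V(436 - q_V - (312 - q_V)/2) - 129q_V = (280 - (1/2)q_V)q_V - 129q_V.
The leader's first-order condition 151 - q_V = 0 yields q_V = 151.
Then q_H = (312 - 151)/2 = 161/2.
Price P = 436 - 463/2 = 409/2.
Helios's profit: (409/2 - 124)·(161/2) - 1965 = 4515.2500.

4515.25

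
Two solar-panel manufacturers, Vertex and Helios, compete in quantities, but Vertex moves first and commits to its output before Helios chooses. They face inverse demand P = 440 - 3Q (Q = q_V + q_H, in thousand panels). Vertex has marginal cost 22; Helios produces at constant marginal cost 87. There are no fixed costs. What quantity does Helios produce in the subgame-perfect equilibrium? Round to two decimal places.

Solve by backward induction. Given q_V, the follower Helios maximises π_H = (440 - 3q_V - 3q_H)q_H - 87q_H.
Setting the follower's marginal profit to zero, 353 - 3q_V - 6q_H = 0, i.e. q_H = (353 - 3q_V)/6.
The leader anticipates this reaction. Substituting into P = 440 - 3Q gives P = 527/2 - (3/2)q_V, so π_V = (527/2 - (3/2)q_V)q_V - 22q_V.
Leader FOC: 483/2 - 3q_V = 0, so q_V = 161/2.
Then q_H = (353 - 3·(161/2))/6 = 223/12.

18.58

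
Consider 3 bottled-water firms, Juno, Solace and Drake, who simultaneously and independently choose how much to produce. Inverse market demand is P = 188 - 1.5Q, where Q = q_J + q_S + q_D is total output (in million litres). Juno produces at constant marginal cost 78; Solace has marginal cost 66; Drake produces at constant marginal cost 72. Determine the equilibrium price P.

Juno's profit: π_J = (188 - 1.5Q)q_J - (78q_J). Setting ∂π_J/∂q_J = 0: 110 - 3q_J - (3/2)(q_S + q_D) = 0.
Solace's first-order condition: 122 - 3q_S - (3/2)(q_J + q_D) = 0.
Drake's first-order condition: 116 - 3q_D - (3/2)(q_J + q_S) = 0.
Adding the 3 conditions: 348 − 3Q − 3Q = 0, i.e. Q = 58.
Back-substituting: q_J = (110 − 87)/(3/2) = 46/3, q_S = (122 − 87)/(3/2) = 70/3, q_D = (116 − 87)/(3/2) = 58/3.
Total output Q = 58, so price P = 188 - (3/2)·58 = 101.

101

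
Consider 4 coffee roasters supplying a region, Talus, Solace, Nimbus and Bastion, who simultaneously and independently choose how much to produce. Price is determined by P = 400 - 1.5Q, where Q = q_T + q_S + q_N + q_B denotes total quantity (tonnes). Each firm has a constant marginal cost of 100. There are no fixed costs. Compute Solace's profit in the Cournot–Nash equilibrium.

2400

A representative firm's profit is π_i = q_i(400 - 1.5Q) - 100q_i.
First-order condition (treating rivals' output as given): 300 - 3q_i - (3/2)·Σ_{j≠i} q_j = 0.
By symmetry each firm produces the same amount; substituting Σ_{j≠i} q_j = 3q_i yields q_i = 300/(15/2) = 40.
Price P = 400 - (3/2)·160 = 160.
Solace's profit: (160 - 100)·40 = 2400.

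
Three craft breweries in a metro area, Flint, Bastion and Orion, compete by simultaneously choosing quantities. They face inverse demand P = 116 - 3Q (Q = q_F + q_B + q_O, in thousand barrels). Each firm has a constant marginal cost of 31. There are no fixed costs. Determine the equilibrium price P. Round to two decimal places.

52.25

A representative firm's profit is π_i = q_i(116 - 3Q) - 31q_i.
Setting ∂π_i/∂q_i = 0 with rivals' quantities fixed: 85 - 6q_i - 3·Σ_{j≠i} q_j = 0.
By symmetry each firm produces the same amount; substituting Σ_{j≠i} q_j = 2q_i yields q_i = 85/12.
Total output Q = 85/4, so price P = 116 - 3·(85/4) = 209/4.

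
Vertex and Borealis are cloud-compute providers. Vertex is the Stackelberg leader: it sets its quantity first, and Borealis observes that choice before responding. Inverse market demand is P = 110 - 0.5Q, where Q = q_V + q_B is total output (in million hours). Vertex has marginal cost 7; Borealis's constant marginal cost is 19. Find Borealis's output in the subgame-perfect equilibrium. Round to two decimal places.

Solve by backward induction. Given q_V, the follower Borealis maximises π_B = (110 - (1/2)q_V - (1/2)q_B)q_B - 19q_B.
∂π_B/∂q_B = 91 - (1/2)q_V - q_B = 0 gives the reaction function q_B = (91 - (1/2)q_V).
The leader anticipates this reaction. Substituting into P = 110 - 0.5Q gives P = 129/2 - (1/4)q_V, so π_V = (129/2 - (1/4)q_V)q_V - 7q_V.
The leader's first-order condition 115/2 - (1/2)q_V = 0 yields q_V = 115.
Then q_B = (91 - (1/2)·115) = 67/2.

33.50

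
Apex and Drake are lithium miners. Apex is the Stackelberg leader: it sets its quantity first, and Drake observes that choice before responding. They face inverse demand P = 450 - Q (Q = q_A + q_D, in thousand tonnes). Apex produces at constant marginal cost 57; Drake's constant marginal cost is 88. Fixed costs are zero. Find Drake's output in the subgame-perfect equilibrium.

Solve by backward induction. Given q_A, the follower Drake maximises π_D = (450 - q_A - q_D)q_D - 88q_D.
Follower FOC: 362 - q_A - 2q_D = 0, so q_D(q_A) = (362 - q_A)/2.
The leader anticipates this reaction. Substituting into P = 450 - Q gives P = 269 - (1/2)q_A, so π_A = (269 - (1/2)q_A)q_A - 57q_A.
Maximising: ∂π_A/∂q_A = 212 - q_A = 0, giving q_A = 212.
Then q_D = (362 - 212)/2 = 75.

75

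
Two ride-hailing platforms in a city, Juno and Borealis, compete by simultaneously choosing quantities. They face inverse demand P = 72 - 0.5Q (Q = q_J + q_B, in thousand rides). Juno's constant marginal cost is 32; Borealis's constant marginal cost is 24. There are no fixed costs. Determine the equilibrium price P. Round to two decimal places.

Juno's profit: π_J = (72 - 0.5Q)q_J - (32q_J). Setting ∂π_J/∂q_J = 0: 40 - q_J - (1/2)(q_B) = 0.
Borealis's profit: π_B = (72 - 0.5Q)q_B - (24q_B). Setting ∂π_B/∂q_B = 0: 48 - q_B - (1/2)(q_J) = 0.
Rearranging gives the reaction functions q_J = (40 - (1/2)q_B) and q_B = (48 - (1/2)q_J).
Solving the pair: q_J = 64/3, q_B = 112/3.
Total output Q = 176/3, so price P = 72 - (1/2)·(176/3) = 128/3.

42.67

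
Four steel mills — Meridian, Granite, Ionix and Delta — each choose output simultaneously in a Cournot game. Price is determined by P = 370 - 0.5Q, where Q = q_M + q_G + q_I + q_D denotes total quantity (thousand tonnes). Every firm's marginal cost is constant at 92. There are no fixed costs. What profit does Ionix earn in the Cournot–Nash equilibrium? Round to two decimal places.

Each firm earns π_i = (370 - 0.5Q)q_i - 92q_i.
First-order condition (treating rivals' output as given): 278 - q_i - (1/2)·Σ_{j≠i} q_j = 0.
By symmetry each firm produces the same amount; substituting Σ_{j≠i} q_j = 3q_i yields q_i = 278/(5/2) = 556/5.
Price P = 370 - (1/2)·444.8000 = 738/5.
Ionix's profit: (738/5 - 92)·(556/5) = 6182.7200.

6182.72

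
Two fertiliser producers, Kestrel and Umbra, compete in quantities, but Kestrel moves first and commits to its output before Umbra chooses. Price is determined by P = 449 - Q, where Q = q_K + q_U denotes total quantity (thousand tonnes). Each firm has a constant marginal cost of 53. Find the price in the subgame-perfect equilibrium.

152

The follower Umbra best-responds to any q_K: π_U = (449 - Q)q_U - 53q_U.
Setting the follower's marginal profit to zero, 396 - q_K - 2q_U = 0, i.e. q_U = (396 - q_K)/2.
Kestrel substitutes q_U(q_K) into its own profit: π_K = q_K(449 - q_K - (396 - q_K)/2) - 53q_K = (251 - (1/2)q_K)q_K - 53q_K.
Maximising: ∂π_K/∂q_K = 198 - q_K = 0, giving q_K = 198.
Then q_U = (396 - 198)/2 = 99.
Total output Q = 297, so price P = 449 - 297 = 152.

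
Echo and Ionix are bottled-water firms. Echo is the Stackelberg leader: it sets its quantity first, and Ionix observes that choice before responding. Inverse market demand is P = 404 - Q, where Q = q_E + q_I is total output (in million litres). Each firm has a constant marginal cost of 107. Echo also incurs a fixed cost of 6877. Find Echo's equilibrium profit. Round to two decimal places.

4149.13

The follower Ionix best-responds to any q_E: π_I = (404 - Q)q_I - 107q_I.
Follower FOC: 297 - q_E - 2q_I = 0, so q_I(q_E) = (297 - q_E)/2.
The leader anticipates this reaction. Substituting into P = 404 - Q gives P = 511/2 - (1/2)q_E, so π_E = (511/2 - (1/2)q_E)q_E - 107q_E.
Leader FOC: 297/2 - q_E = 0, so q_E = 297/2.
Then q_I = (297 - 297/2)/2 = 297/4.
Price P = 404 - 891/4 = 725/4.
Echo's profit: (725/4 - 107)·(297/2) - 6877 = 4149.1250.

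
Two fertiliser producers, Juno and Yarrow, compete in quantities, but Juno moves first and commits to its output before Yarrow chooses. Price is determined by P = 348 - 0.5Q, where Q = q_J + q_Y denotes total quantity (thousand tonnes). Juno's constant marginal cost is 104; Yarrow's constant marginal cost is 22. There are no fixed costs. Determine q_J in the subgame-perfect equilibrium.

162

The follower Yarrow best-responds to any q_J: π_Y = (348 - 0.5Q)q_Y - 22q_Y.
Setting the follower's marginal profit to zero, 326 - (1/2)q_J - q_Y = 0, i.e. q_Y = (326 - (1/2)q_J).
Juno substitutes q_Y(q_J) into its own profit: π_J = q_J(348 - (1/2)q_J - (326 - (1/2)q_J)/2) - 104q_J = (185 - (1/4)q_J)q_J - 104q_J.
The leader's first-order condition 81 - (1/2)q_J = 0 yields q_J = 162.
Then q_Y = (326 - (1/2)·162) = 245.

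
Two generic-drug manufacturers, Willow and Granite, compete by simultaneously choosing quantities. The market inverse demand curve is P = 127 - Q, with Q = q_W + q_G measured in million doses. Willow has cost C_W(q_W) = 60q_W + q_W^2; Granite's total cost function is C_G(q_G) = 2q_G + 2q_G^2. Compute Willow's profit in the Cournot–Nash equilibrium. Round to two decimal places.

Willow's profit: π_W = (127 - Q)q_W - (60q_W + q_W²). Setting ∂π_W/∂q_W = 0: 67 - 4q_W - (q_G) = 0.
Granite's profit: π_G = (127 - Q)q_G - (2q_G + 2q_G²). Setting ∂π_G/∂q_G = 0: 125 - 6q_G - (q_W) = 0.
Rearranging gives the reaction functions q_W = (67 - q_G)/4 and q_G = (125 - q_W)/6.
Substituting one into the other gives q_W = 277/23 and q_G = 433/23.
Price P = 127 - 710/23 = 96.1304.
Willow's profit: 96.1304·(277/23) - 60·(277/23) - (277/23)² = 290.0907.

290.09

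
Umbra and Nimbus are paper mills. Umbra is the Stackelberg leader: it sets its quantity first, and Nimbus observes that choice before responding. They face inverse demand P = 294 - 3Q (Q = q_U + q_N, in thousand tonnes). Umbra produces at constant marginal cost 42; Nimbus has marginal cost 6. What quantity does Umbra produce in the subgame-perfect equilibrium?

36

Solve by backward induction. Given q_U, the follower Nimbus maximises π_N = (294 - 3q_U - 3q_N)q_N - 6q_N.
∂π_N/∂q_N = 288 - 3q_U - 6q_N = 0 gives the reaction function q_N = (288 - 3q_U)/6.
Umbra substitutes q_N(q_U) into its own profit: π_U = q_U(294 - 3q_U - (288 - 3q_U)/2) - 42q_U = (150 - (3/2)q_U)q_U - 42q_U.
Leader FOC: 108 - 3q_U = 0, so q_U = 36.
Then q_N = (288 - 3·36)/6 = 30.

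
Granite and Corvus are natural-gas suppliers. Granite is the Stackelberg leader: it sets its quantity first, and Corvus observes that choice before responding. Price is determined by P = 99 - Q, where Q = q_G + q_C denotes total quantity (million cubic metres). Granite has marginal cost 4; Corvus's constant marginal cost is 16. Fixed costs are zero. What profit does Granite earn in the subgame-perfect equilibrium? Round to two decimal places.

1431.13

The follower Corvus best-responds to any q_G: π_C = (99 - Q)q_C - 16q_C.
Follower FOC: 83 - q_G - 2q_C = 0, so q_C(q_G) = (83 - q_G)/2.
Granite substitutes q_C(q_G) into its own profit: π_G = q_G(99 - q_G - (83 - q_G)/2) - 4q_G = (115/2 - (1/2)q_G)q_G - 4q_G.
Maximising: ∂π_G/∂q_G = 107/2 - q_G = 0, giving q_G = 107/2.
Then q_C = (83 - 107/2)/2 = 59/4.
Price P = 99 - 273/4 = 123/4.
Granite's profit: (123/4 - 4)·(107/2) = 1431.1250.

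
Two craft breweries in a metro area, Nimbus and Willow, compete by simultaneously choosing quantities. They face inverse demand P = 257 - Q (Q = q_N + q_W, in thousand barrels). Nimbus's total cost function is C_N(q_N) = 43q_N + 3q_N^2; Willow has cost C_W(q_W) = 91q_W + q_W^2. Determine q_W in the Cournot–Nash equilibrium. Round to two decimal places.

Nimbus's profit: π_N = (257 - Q)q_N - (43q_N + 3q_N²). Setting ∂π_N/∂q_N = 0: 214 - 8q_N - (q_W) = 0.
Willow's profit: π_W = (257 - Q)q_W - (91q_W + q_W²). Setting ∂π_W/∂q_W = 0: 166 - 4q_W - (q_N) = 0.
So q_N = (214 - q_W)/8 and q_W = (166 - q_N)/4.
Solving the pair: q_N = 690/31, q_W = 1114/31.

35.94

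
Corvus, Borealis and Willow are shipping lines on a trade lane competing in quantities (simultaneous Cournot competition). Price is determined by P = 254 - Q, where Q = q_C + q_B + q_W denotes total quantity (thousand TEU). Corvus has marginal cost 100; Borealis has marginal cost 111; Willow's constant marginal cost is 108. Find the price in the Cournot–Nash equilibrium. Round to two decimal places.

143.25

Corvus's profit: π_C = (254 - Q)q_C - (100q_C). Setting ∂π_C/∂q_C = 0: 154 - 2q_C - (q_B + q_W) = 0.
Borealis's profit: π_B = (254 - Q)q_B - (111q_B). Setting ∂π_B/∂q_B = 0: 143 - 2q_B - (q_C + q_W) = 0.
Willow's first-order condition: 146 - 2q_W - (q_C + q_B) = 0.
Summing all 3 equations gives 443 − 4Q = 0, hence Q = 443/4.
Back-substituting: q_C = (154 − 443/4) = 173/4, q_B = (143 − 443/4) = 129/4, q_W = (146 − 443/4) = 141/4.
Total output Q = 443/4, so price P = 254 - 443/4 = 573/4.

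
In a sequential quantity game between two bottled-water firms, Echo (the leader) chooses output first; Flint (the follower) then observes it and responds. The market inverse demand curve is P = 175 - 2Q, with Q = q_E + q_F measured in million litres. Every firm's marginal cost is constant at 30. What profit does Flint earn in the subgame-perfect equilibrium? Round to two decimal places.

The follower Flint best-responds to any q_E: π_F = (175 - 2Q)q_F - 30q_F.
∂π_F/∂q_F = 145 - 2q_E - 4q_F = 0 gives the reaction function q_F = (145 - 2q_E)/4.
The leader anticipates this reaction. Substituting into P = 175 - 2Q gives P = 205/2 - q_E, so π_E = (205/2 - q_E)q_E - 30q_E.
Leader FOC: 145/2 - 2q_E = 0, so q_E = 145/4.
Then q_F = (145 - 2·(145/4))/4 = 145/8.
Price P = 175 - 2·(435/8) = 265/4.
Flint's profit: (265/4 - 30)·(145/8) = 657.0313.

657.03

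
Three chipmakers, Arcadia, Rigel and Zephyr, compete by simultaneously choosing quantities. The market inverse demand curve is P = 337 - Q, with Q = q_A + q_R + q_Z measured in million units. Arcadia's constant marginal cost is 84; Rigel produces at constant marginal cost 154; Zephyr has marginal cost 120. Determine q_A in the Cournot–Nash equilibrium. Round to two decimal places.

Arcadia's profit: π_A = (337 - Q)q_A - (84q_A). Setting ∂π_A/∂q_A = 0: 253 - 2q_A - (q_R + q_Z) = 0.
Rigel's profit: π_R = (337 - Q)q_R - (154q_R). Setting ∂π_R/∂q_R = 0: 183 - 2q_R - (q_A + q_Z) = 0.
Zephyr's first-order condition: 217 - 2q_Z - (q_A + q_R) = 0.
Summing all 3 equations gives 653 − 4Q = 0, hence Q = 653/4.
Back-substituting: q_A = (253 − 653/4) = 359/4, q_R = (183 − 653/4) = 79/4, q_Z = (217 − 653/4) = 215/4.

89.75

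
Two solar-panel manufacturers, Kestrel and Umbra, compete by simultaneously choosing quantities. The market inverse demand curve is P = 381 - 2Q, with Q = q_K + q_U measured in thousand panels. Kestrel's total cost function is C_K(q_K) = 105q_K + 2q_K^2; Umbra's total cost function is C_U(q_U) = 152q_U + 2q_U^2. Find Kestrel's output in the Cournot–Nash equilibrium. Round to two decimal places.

Kestrel's profit: π_K = (381 - 2Q)q_K - (105q_K + 2q_K²). Setting ∂π_K/∂q_K = 0: 276 - 8q_K - 2(q_U) = 0.
Umbra's first-order condition: 229 - 8q_U - 2(q_K) = 0.
Rearranging gives the reaction functions q_K = (276 - 2q_U)/8 and q_U = (229 - 2q_K)/8.
Solving the pair: q_K = 175/6, q_U = 64/3.

29.17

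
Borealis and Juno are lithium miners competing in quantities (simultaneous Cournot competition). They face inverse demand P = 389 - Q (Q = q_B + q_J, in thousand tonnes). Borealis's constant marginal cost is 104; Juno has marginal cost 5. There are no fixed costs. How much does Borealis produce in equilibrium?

Borealis's profit: π_B = (389 - Q)q_B - (104q_B). Setting ∂π_B/∂q_B = 0: 285 - 2q_B - (q_J) = 0.
Juno's profit: π_J = (389 - Q)q_J - (5q_J). Setting ∂π_J/∂q_J = 0: 384 - 2q_J - (q_B) = 0.
So q_B = (285 - q_J)/2 and q_J = (384 - q_B)/2.
Solving the pair: q_B = 62, q_J = 161.

62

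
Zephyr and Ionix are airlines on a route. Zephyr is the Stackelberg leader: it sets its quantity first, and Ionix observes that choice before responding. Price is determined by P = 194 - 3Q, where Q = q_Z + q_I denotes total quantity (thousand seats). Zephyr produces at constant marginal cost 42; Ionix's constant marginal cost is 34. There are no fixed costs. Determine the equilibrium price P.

The follower Ionix best-responds to any q_Z: π_I = (194 - 3Q)q_I - 34q_I.
Setting the follower's marginal profit to zero, 160 - 3q_Z - 6q_I = 0, i.e. q_I = (160 - 3q_Z)/6.
Zephyr substitutes q_I(q_Z) into its own profit: π_Z = q_Z(194 - 3q_Z - (160 - 3q_Z)/2) - 42q_Z = (114 - (3/2)q_Z)q_Z - 42q_Z.
The leader's first-order condition 72 - 3q_Z = 0 yields q_Z = 24.
Then q_I = (160 - 3·24)/6 = 44/3.
Total output Q = 116/3, so price P = 194 - 3·(116/3) = 78.

78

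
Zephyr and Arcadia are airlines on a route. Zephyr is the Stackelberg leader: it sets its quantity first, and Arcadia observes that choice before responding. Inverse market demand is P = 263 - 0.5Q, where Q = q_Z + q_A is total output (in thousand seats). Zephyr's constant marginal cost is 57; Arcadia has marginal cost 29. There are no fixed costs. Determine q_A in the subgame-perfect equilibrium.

The follower Arcadia best-responds to any q_Z: π_A = (263 - 0.5Q)q_A - 29q_A.
Setting the follower's marginal profit to zero, 234 - (1/2)q_Z - q_A = 0, i.e. q_A = (234 - (1/2)q_Z).
The leader anticipates this reaction. Substituting into P = 263 - 0.5Q gives P = 146 - (1/4)q_Z, so π_Z = (146 - (1/4)q_Z)q_Z - 57q_Z.
Maximising: ∂π_Z/∂q_Z = 89 - (1/2)q_Z = 0, giving q_Z = 178.
Then q_A = (234 - (1/2)·178) = 145.

145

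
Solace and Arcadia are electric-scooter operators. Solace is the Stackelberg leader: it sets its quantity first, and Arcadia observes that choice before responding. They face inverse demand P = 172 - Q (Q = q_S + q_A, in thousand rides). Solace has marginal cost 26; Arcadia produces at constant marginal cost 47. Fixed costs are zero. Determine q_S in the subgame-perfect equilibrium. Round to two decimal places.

Solve by backward induction. Given q_S, the follower Arcadia maximises π_A = (172 - q_S - q_A)q_A - 47q_A.
∂π_A/∂q_A = 125 - q_S - 2q_A = 0 gives the reaction function q_A = (125 - q_S)/2.
Solace substitutes q_A(q_S) into its own profit: π_S = q_S(172 - q_S - (125 - q_S)/2) - 26q_S = (219/2 - (1/2)q_S)q_S - 26q_S.
The leader's first-order condition 167/2 - q_S = 0 yields q_S = 167/2.
Then q_A = (125 - 167/2)/2 = 83/4.

83.50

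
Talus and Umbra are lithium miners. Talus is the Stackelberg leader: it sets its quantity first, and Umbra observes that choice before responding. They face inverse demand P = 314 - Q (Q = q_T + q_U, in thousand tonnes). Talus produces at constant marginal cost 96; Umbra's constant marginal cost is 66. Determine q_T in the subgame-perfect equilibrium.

The follower Umbra best-responds to any q_T: π_U = (314 - Q)q_U - 66q_U.
Setting the follower's marginal profit to zero, 248 - q_T - 2q_U = 0, i.e. q_U = (248 - q_T)/2.
Talus substitutes q_U(q_T) into its own profit: π_T = q_T(314 - q_T - (248 - q_T)/2) - 96q_T = (190 - (1/2)q_T)q_T - 96q_T.
The leader's first-order condition 94 - q_T = 0 yields q_T = 94.
Then q_U = (248 - 94)/2 = 77.

94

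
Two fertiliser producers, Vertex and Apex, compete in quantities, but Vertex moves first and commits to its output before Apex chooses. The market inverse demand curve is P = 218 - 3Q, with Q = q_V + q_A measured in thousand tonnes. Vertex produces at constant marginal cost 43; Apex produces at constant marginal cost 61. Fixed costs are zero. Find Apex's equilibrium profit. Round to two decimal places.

305.02

The follower Apex best-responds to any q_V: π_A = (218 - 3Q)q_A - 61q_A.
Follower FOC: 157 - 3q_V - 6q_A = 0, so q_A(q_V) = (157 - 3q_V)/6.
Vertex substitutes q_A(q_V) into its own profit: π_V = q_V(218 - 3q_V - (157 - 3q_V)/2) - 43q_V = (279/2 - (3/2)q_V)q_V - 43q_V.
Maximising: ∂π_V/∂q_V = 193/2 - 3q_V = 0, giving q_V = 193/6.
Then q_A = (157 - 3·(193/6))/6 = 121/12.
Price P = 218 - 3·(169/4) = 365/4.
Apex's profit: (365/4 - 61)·(121/12) = 305.0208.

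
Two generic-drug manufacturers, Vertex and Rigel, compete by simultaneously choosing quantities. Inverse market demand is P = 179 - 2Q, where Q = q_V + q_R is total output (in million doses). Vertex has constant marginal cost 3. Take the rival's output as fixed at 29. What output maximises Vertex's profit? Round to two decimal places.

With the rival's output fixed at 29, Vertex's profit is π_V = (179 - 2·29 - 2q_V)q_V - (3q_V) = (121 - 2q_V)q_V - (3q_V).
∂π_V/∂q_V = 118 - 4q_V = 0, so q_V = 59/2.

29.50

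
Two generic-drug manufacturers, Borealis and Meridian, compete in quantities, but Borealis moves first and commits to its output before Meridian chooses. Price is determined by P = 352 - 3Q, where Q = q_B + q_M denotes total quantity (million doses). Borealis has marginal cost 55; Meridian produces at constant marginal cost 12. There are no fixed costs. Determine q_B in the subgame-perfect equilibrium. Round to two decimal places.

42.33

Solve by backward induction. Given q_B, the follower Meridian maximises π_M = (352 - 3q_B - 3q_M)q_M - 12q_M.
∂π_M/∂q_M = 340 - 3q_B - 6q_M = 0 gives the reaction function q_M = (340 - 3q_B)/6.
The leader anticipates this reaction. Substituting into P = 352 - 3Q gives P = 182 - (3/2)q_B, so π_B = (182 - (3/2)q_B)q_B - 55q_B.
Leader FOC: 127 - 3q_B = 0, so q_B = 127/3.
Then q_M = (340 - 3·(127/3))/6 = 71/2.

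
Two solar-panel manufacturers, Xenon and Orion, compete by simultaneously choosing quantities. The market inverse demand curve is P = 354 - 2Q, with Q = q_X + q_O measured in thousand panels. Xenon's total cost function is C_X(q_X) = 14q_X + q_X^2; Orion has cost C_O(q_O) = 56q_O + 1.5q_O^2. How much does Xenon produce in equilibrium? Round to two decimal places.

Xenon's profit: π_X = (354 - 2Q)q_X - (14q_X + q_X²). Setting ∂π_X/∂q_X = 0: 340 - 6q_X - 2(q_O) = 0.
Orion's first-order condition: 298 - 7q_O - 2(q_X) = 0.
Best responses: q_X = (340 - 2q_O)/6, q_O = (298 - 2q_X)/7.
Solving the pair: q_X = 892/19, q_O = 554/19.

46.95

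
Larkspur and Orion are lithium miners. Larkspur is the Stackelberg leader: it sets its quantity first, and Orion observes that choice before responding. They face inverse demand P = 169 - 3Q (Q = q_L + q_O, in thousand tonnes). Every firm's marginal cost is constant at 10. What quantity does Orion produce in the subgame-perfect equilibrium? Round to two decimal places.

The follower Orion best-responds to any q_L: π_O = (169 - 3Q)q_O - 10q_O.
Follower FOC: 159 - 3q_L - 6q_O = 0, so q_O(q_L) = (159 - 3q_L)/6.
The leader anticipates this reaction. Substituting into P = 169 - 3Q gives P = 179/2 - (3/2)q_L, so π_L = (179/2 - (3/2)q_L)q_L - 10q_L.
Leader FOC: 159/2 - 3q_L = 0, so q_L = 53/2.
Then q_O = (159 - 3·(53/2))/6 = 53/4.

13.25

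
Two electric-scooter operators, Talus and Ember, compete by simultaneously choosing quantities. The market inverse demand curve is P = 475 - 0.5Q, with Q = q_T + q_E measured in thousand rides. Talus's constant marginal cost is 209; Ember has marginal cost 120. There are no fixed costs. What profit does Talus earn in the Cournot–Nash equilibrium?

Talus's profit: π_T = (475 - 0.5Q)q_T - (209q_T). Setting ∂π_T/∂q_T = 0: 266 - q_T - (1/2)(q_E) = 0.
Ember's profit: π_E = (475 - 0.5Q)q_E - (120q_E). Setting ∂π_E/∂q_E = 0: 355 - q_E - (1/2)(q_T) = 0.
So q_T = (266 - (1/2)q_E) and q_E = (355 - (1/2)q_T).
Solving the pair: q_T = 118, q_E = 296.
Price P = 475 - (1/2)·414 = 268.
Talus's profit: (268 - 209)·118 = 6962.

6962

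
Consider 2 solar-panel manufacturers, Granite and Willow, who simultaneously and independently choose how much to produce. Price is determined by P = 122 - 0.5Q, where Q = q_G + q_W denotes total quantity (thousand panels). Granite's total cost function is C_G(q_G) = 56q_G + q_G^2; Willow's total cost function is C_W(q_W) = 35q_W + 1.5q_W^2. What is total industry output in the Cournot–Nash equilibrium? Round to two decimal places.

38.17

Granite's profit: π_G = (122 - 0.5Q)q_G - (56q_G + q_G²). Setting ∂π_G/∂q_G = 0: 66 - 3q_G - (1/2)(q_W) = 0.
Willow's profit: π_W = (122 - 0.5Q)q_W - (35q_W + (3/2)q_W²). Setting ∂π_W/∂q_W = 0: 87 - 4q_W - (1/2)(q_G) = 0.
Best responses: q_G = (66 - (1/2)q_W)/3, q_W = (87 - (1/2)q_G)/4.
Solving the pair: q_G = 882/47, q_W = 912/47.
Total output Q = 882/47 + 912/47 = 1794/47.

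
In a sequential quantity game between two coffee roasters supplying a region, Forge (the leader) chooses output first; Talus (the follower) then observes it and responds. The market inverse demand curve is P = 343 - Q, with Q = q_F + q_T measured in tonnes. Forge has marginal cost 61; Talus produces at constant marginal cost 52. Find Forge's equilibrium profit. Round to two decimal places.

9316.13

Solve by backward induction. Given q_F, the follower Talus maximises π_T = (343 - q_F - q_T)q_T - 52q_T.
Follower FOC: 291 - q_F - 2q_T = 0, so q_T(q_F) = (291 - q_F)/2.
The leader anticipates this reaction. Substituting into P = 343 - Q gives P = 395/2 - (1/2)q_F, so π_F = (395/2 - (1/2)q_F)q_F - 61q_F.
Leader FOC: 273/2 - q_F = 0, so q_F = 273/2.
Then q_T = (291 - 273/2)/2 = 309/4.
Price P = 343 - 855/4 = 517/4.
Forge's profit: (517/4 - 61)·(273/2) = 9316.1250.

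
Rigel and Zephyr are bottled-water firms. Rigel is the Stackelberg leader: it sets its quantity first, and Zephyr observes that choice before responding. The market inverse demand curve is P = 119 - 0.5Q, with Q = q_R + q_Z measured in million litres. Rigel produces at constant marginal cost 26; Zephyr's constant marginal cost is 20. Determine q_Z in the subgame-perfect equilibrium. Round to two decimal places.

55.50

Solve by backward induction. Given q_R, the follower Zephyr maximises π_Z = (119 - (1/2)q_R - (1/2)q_Z)q_Z - 20q_Z.
Setting the follower's marginal profit to zero, 99 - (1/2)q_R - q_Z = 0, i.e. q_Z = (99 - (1/2)q_R).
The leader anticipates this reaction. Substituting into P = 119 - 0.5Q gives P = 139/2 - (1/4)q_R, so π_R = (139/2 - (1/4)q_R)q_R - 26q_R.
Leader FOC: 87/2 - (1/2)q_R = 0, so q_R = 87.
Then q_Z = (99 - (1/2)·87) = 111/2.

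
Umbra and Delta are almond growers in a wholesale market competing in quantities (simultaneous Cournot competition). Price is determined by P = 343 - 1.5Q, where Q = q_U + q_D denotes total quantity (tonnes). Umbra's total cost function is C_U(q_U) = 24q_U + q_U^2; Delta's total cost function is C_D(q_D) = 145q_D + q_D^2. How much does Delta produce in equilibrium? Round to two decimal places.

Umbra's profit: π_U = (343 - 1.5Q)q_U - (24q_U + q_U²). Setting ∂π_U/∂q_U = 0: 319 - 5q_U - (3/2)(q_D) = 0.
Delta's profit: π_D = (343 - 1.5Q)q_D - (145q_D + q_D²). Setting ∂π_D/∂q_D = 0: 198 - 5q_D - (3/2)(q_U) = 0.
Rearranging gives the reaction functions q_U = (319 - (3/2)q_D)/5 and q_D = (198 - (3/2)q_U)/5.
Substituting one into the other gives q_U = 57.0549 and q_D = 22.4835.

22.48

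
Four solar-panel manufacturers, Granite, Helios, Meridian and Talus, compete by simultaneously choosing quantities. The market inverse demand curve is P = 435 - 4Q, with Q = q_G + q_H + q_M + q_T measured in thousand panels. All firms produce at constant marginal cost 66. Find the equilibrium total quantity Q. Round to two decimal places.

A representative firm's profit is π_i = q_i(435 - 4Q) - 66q_i.
First-order condition (treating rivals' output as given): 369 - 8q_i - 4·Σ_{j≠i} q_j = 0.
By symmetry each firm produces the same amount; substituting Σ_{j≠i} q_j = 3q_i yields q_i = 369/20.
Total output Q = 369/20 + 369/20 + 369/20 + 369/20 = 369/5.

73.80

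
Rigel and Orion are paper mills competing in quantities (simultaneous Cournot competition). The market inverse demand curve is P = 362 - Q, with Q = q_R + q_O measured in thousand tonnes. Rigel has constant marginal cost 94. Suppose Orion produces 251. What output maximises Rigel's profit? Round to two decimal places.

With the rival's output fixed at 251, Rigel's profit is π_R = (362 - 251 - q_R)q_R - (94q_R) = (111 - q_R)q_R - (94q_R).
∂π_R/∂q_R = 17 - 2q_R = 0, so q_R = 17/2.

8.50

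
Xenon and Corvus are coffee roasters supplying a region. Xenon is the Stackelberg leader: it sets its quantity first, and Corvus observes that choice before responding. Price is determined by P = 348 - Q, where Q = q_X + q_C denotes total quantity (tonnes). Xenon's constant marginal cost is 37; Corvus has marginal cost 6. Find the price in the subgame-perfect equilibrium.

107

Solve by backward induction. Given q_X, the follower Corvus maximises π_C = (348 - q_X - q_C)q_C - 6q_C.
∂π_C/∂q_C = 342 - q_X - 2q_C = 0 gives the reaction function q_C = (342 - q_X)/2.
The leader anticipates this reaction. Substituting into P = 348 - Q gives P = 177 - (1/2)q_X, so π_X = (177 - (1/2)q_X)q_X - 37q_X.
Leader FOC: 140 - q_X = 0, so q_X = 140.
Then q_C = (342 - 140)/2 = 101.
Total output Q = 241, so price P = 348 - 241 = 107.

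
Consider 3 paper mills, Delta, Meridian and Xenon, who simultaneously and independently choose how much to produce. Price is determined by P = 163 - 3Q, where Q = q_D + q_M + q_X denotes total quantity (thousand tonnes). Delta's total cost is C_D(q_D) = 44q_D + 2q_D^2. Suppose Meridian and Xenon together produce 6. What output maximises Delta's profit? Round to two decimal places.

With rivals' combined output fixed at 6, Delta's profit is π_D = (163 - 3·6 - 3q_D)q_D - (44q_D + 2q_D²) = (145 - 3q_D)q_D - (44q_D + 2q_D²).
∂π_D/∂q_D = 101 - 10q_D = 0, so q_D = 101/10.

10.10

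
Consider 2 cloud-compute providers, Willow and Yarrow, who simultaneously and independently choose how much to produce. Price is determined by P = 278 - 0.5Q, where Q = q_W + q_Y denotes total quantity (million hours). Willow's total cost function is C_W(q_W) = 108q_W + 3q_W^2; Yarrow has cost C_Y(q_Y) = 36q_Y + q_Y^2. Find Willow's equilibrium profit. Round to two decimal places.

Willow's profit: π_W = (278 - 0.5Q)q_W - (108q_W + 3q_W²). Setting ∂π_W/∂q_W = 0: 170 - 7q_W - (1/2)(q_Y) = 0.
Yarrow's first-order condition: 242 - 3q_Y - (1/2)(q_W) = 0.
So q_W = (170 - (1/2)q_Y)/7 and q_Y = (242 - (1/2)q_W)/3.
Substituting one into the other gives q_W = 1556/83 and q_Y = 77.5422.
Price P = 278 - (1/2)·96.2892 = 229.8554.
Willow's profit: 229.8554·(1556/83) - 108·(1556/83) - 3(1556/83)² = 1230.0735.

1230.07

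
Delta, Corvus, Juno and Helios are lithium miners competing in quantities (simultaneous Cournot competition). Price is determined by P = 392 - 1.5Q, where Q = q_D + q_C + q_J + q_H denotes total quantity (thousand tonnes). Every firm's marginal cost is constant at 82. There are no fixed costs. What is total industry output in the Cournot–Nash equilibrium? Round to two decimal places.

165.33

A representative firm's profit is π_i = q_i(392 - 1.5Q) - 82q_i.
Setting ∂π_i/∂q_i = 0 with rivals' quantities fixed: 310 - 3q_i - (3/2)·Σ_{j≠i} q_j = 0.
With identical firms every q_j equals q_i, so Σ_{j≠i} q_j = 3q_i and 310 = (15/2)q_i, giving q_i = 124/3.
Total output Q = 124/3 + 124/3 + 124/3 + 124/3 = 496/3.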